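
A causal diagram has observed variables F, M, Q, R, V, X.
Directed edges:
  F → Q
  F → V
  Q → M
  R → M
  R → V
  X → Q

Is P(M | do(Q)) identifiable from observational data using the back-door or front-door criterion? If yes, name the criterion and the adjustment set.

desc(Q)\{Q}={M}; candidates ⊆ {F,R,V,X}.
∅: Q⊥M given ∅ in G with Q→· removed — back-door holds.
P(M|do(Q)) = P(M|Q) — no adjustment needed.

P(M|do(Q)): backdoor, adjust for ∅.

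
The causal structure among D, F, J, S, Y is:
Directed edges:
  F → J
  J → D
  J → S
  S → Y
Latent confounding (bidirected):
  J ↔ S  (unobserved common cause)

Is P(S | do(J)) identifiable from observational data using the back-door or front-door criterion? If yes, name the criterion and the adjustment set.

desc(J)\{J}={D,S,Y}; candidates ⊆ {F}.
J↔S: latent back-door arc(s) into J.
size 0: {}; under {} J still reaches {F,S,Y} ∋ S.
size 1: {F}; under {F} J still reaches {S,Y} ∋ S.
J↔S cannot be blocked by any observed set — no back-door set.
No mediator lies on a directed J→…→S path.
Neither criterion identifies P(S|do(J)) in this graph.

P(S|do(J)): not identifiable (no BD/FD set).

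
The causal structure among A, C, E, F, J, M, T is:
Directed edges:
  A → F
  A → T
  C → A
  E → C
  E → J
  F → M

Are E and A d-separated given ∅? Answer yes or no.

No — E and A are d-connected given ∅.

Bayes-Ball from E | ∅ reaches {A,C,F,J,M,T}.
A ∈ reach(E|∅) ⇒ E ⊥̸ A | ∅.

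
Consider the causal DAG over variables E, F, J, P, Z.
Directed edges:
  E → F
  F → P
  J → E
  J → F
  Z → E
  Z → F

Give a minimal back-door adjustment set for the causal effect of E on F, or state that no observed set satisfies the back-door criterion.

desc(E)\{E}={F,P}; candidates ⊆ {J,Z}.
size 0: {}; under {} E still reaches {F,J,P,Z} ∋ F.
size 1: {J}, {Z}; under {J} E still reaches {F,P,Z} ∋ F.
{J,Z}: E⊥F given {J,Z} in G with E→· removed — back-door holds.

E→F: minimal back-door set {J, Z}.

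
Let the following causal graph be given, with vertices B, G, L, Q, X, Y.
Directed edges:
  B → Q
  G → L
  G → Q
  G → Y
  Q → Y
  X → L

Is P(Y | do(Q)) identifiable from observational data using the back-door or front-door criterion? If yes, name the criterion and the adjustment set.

P(Y|do(Q)): backdoor, adjust for {G}.

desc(Q)\{Q}={Y}; candidates ⊆ {B,G,L,X}.
size 0: {}; under {} Q still reaches {B,G,L,Y} ∋ Y.
{G}: Q⊥Y given {G} in G with Q→· removed — back-door holds.
P(Y|do(Q)) = Σ_{G} P(Y|Q,G)·P(G).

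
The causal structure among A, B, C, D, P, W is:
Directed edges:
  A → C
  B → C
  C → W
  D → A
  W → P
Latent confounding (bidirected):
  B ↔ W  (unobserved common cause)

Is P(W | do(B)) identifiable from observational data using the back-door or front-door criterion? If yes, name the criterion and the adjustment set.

desc(B)\{B}={C,P,W}; candidates ⊆ {A,D}.
B↔W: latent back-door arc(s) into B.
size 0: {}; under {} B still reaches {P,W} ∋ W.
size 1: {A}, {D}; under {A} B still reaches {P,W} ∋ W.
size 2: {A,D}; under {A,D} B still reaches {P,W} ∋ W.
B↔W cannot be blocked by any observed set — no back-door set.
{C}: (i) intercepts every directed B→W path; (ii) no back-door B→{C}; (iii) {B} blocks every back-door {C}→W. Front-door holds.
P(W|do(B)) = Σ_{C} P(C|B) Σ_{B'} P(W|C,B')P(B').

P(W|do(B)): frontdoor, adjust for {C}.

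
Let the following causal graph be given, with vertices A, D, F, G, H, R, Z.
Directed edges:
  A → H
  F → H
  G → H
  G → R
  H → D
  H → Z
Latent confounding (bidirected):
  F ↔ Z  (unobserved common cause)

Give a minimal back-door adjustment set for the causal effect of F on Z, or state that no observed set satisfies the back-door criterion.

F→Z: no observed back-door set.

desc(F)\{F}={D,H,Z}; candidates ⊆ {A,G,R}.
F↔Z: latent back-door arc(s) into F.
size 0: {}; under {} F still reaches {Z} ∋ Z.
size 1: {A}, {G}, {R}; under {A} F still reaches {Z} ∋ Z.
size 2: {A,G}, {A,R}, {G,R}; under {A,G} F still reaches {Z} ∋ Z.
F↔Z cannot be blocked by any observed set — no back-door set.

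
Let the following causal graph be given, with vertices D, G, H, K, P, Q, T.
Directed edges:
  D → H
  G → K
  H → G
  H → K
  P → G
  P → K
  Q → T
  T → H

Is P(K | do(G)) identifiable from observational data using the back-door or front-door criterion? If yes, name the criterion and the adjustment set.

desc(G)\{G}={K}; candidates ⊆ {D,H,P,Q,T}.
size 0: {}; under {} G still reaches {D,H,K,P,Q,T} ∋ K.
size 1: {D}, {H}, {P} …(+2); under {D} G still reaches {H,K,P,Q,T} ∋ K.
{H,P}: G⊥K given {H,P} in G with G→· removed — back-door holds.
P(K|do(G)) = Σ_{H,P} P(K|G,H,P)·P(H,P).

P(K|do(G)): backdoor, adjust for {H, P}.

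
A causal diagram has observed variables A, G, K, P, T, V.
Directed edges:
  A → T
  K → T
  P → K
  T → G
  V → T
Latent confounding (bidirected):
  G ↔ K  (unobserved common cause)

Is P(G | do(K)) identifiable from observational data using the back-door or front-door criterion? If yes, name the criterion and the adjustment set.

P(G|do(K)): frontdoor, adjust for {T}.

desc(K)\{K}={G,T}; candidates ⊆ {A,P,V}.
K↔G: latent back-door arc(s) into K.
size 0: {}; under {} K still reaches {G,P} ∋ G.
size 1: {A}, {P}, {V}; under {A} K still reaches {G,P} ∋ G.
size 2: {A,P}, {A,V}, {P,V}; under {A,P} K still reaches {G} ∋ G.
K↔G cannot be blocked by any observed set — no back-door set.
{T}: (i) intercepts every directed K→G path; (ii) no back-door K→{T}; (iii) {K} blocks every back-door {T}→G. Front-door holds.
P(G|do(K)) = Σ_{T} P(T|K) Σ_{K'} P(G|T,K')P(K').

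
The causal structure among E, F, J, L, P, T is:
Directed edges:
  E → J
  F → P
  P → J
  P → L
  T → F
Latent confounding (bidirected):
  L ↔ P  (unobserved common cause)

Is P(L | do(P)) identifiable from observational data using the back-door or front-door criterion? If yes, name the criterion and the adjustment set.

desc(P)\{P}={J,L}; candidates ⊆ {E,F,T}.
P↔L: latent back-door arc(s) into P.
size 0: {}; under {} P still reaches {F,L,T} ∋ L.
size 1: {E}, {F}, {T}; under {E} P still reaches {F,L,T} ∋ L.
size 2: {E,F}, {E,T}, {F,T}; under {E,F} P still reaches {L} ∋ L.
P↔L cannot be blocked by any observed set — no back-door set.
No mediator lies on a directed P→…→L path.
Neither criterion identifies P(L|do(P)) in this graph.

P(L|do(P)): not identifiable (no BD/FD set).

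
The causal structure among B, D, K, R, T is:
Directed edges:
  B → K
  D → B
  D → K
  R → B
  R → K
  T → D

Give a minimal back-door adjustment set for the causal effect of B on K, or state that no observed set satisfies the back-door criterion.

B→K: minimal back-door set {D, R}.

desc(B)\{B}={K}; candidates ⊆ {D,R,T}.
size 0: {}; under {} B still reaches {D,K,R,T} ∋ K.
size 1: {D}, {R}, {T}; under {D} B still reaches {K,R} ∋ K.
{D,R}: B⊥K given {D,R} in G with B→· removed — back-door holds.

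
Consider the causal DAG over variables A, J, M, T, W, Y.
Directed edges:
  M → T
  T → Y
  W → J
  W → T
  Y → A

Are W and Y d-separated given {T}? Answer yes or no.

Yes — W ⊥ Y | {T}.

Bayes-Ball from W | {T} reaches {J,M}.
Y ∉ reach(W|{T}) ⇒ W ⊥ Y | {T}.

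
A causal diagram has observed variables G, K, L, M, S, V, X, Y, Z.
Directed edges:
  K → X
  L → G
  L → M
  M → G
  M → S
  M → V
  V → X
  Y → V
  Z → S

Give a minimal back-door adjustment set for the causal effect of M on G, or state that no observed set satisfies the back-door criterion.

desc(M)\{M}={G,S,V,X}; candidates ⊆ {K,L,Y,Z}.
size 0: {}; under {} M still reaches {G,L} ∋ G.
{L}: M⊥G given {L} in G with M→· removed — back-door holds.

M→G: minimal back-door set {L}.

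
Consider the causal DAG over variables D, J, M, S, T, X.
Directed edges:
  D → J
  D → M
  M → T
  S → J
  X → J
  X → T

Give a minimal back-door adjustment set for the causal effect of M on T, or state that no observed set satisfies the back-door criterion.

desc(M)\{M}={T}; candidates ⊆ {D,J,S,X}.
∅: M⊥T given ∅ in G with M→· removed — back-door holds.

M→T: minimal back-door set ∅.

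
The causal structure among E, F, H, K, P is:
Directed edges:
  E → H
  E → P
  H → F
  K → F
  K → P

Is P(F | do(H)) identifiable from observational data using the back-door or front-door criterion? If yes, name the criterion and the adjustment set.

P(F|do(H)): backdoor, adjust for ∅.

desc(H)\{H}={F}; candidates ⊆ {E,K,P}.
∅: H⊥F given ∅ in G with H→· removed — back-door holds.
P(F|do(H)) = P(F|H) — no adjustment needed.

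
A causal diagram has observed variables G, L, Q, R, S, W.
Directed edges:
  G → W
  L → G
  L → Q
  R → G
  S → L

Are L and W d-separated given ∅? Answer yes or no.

No — L and W are d-connected given ∅.

Bayes-Ball from L | ∅ reaches {G,Q,S,W}.
W ∈ reach(L|∅) ⇒ L ⊥̸ W | ∅.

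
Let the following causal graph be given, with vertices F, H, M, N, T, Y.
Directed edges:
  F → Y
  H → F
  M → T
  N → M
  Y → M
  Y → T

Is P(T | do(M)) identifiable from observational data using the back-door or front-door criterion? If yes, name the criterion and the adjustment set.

P(T|do(M)): backdoor, adjust for {Y}.

desc(M)\{M}={T}; candidates ⊆ {F,H,N,Y}.
size 0: {}; under {} M still reaches {F,H,N,T,Y} ∋ T.
{Y}: M⊥T given {Y} in G with M→· removed — back-door holds.
P(T|do(M)) = Σ_{Y} P(T|M,Y)·P(Y).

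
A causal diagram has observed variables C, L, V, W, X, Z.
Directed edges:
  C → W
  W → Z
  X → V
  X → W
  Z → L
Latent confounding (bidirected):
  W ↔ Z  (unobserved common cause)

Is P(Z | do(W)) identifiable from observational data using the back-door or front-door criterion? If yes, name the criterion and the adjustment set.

desc(W)\{W}={L,Z}; candidates ⊆ {C,V,X}.
W↔Z: latent back-door arc(s) into W.
size 0: {}; under {} W still reaches {C,L,V,X,Z} ∋ Z.
size 1: {C}, {V}, {X}; under {C} W still reaches {L,V,X,Z} ∋ Z.
size 2: {C,V}, {C,X}, {V,X}; under {C,V} W still reaches {L,X,Z} ∋ Z.
W↔Z cannot be blocked by any observed set — no back-door set.
No mediator lies on a directed W→…→Z path.
Neither criterion identifies P(Z|do(W)) in this graph.

P(Z|do(W)): not identifiable (no BD/FD set).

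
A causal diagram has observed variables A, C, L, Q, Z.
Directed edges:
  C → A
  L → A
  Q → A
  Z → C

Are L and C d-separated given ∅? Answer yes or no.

Yes — L ⊥ C | ∅.

Bayes-Ball from L | ∅ reaches {A}.
C ∉ reach(L|∅) ⇒ L ⊥ C | ∅.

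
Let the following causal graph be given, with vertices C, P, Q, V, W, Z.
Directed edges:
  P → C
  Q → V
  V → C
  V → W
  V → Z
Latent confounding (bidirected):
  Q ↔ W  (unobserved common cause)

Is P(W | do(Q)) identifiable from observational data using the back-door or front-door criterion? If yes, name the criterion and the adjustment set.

P(W|do(Q)): frontdoor, adjust for {V}.

desc(Q)\{Q}={C,V,W,Z}; candidates ⊆ {P}.
Q↔W: latent back-door arc(s) into Q.
size 0: {}; under {} Q still reaches {W} ∋ W.
size 1: {P}; under {P} Q still reaches {W} ∋ W.
Q↔W cannot be blocked by any observed set — no back-door set.
{V}: (i) intercepts every directed Q→W path; (ii) no back-door Q→{V}; (iii) {Q} blocks every back-door {V}→W. Front-door holds.
P(W|do(Q)) = Σ_{V} P(V|Q) Σ_{Q'} P(W|V,Q')P(Q').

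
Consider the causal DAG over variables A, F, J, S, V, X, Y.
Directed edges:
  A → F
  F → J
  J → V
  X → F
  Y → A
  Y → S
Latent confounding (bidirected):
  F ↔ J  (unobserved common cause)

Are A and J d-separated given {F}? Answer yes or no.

No — A and J are d-connected given {F}.

Bayes-Ball from A | {F} reaches {J,S,V,X,Y}.
J ∈ reach(A|{F}) ⇒ A ⊥̸ J | {F}.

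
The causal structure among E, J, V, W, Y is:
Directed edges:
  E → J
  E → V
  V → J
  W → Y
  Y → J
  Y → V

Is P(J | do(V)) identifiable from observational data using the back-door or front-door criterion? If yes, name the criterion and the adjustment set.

P(J|do(V)): backdoor, adjust for {E, Y}.

desc(V)\{V}={J}; candidates ⊆ {E,W,Y}.
size 0: {}; under {} V still reaches {E,J,W,Y} ∋ J.
size 1: {E}, {W}, {Y}; under {E} V still reaches {J,W,Y} ∋ J.
{E,Y}: V⊥J given {E,Y} in G with V→· removed — back-door holds.
P(J|do(V)) = Σ_{E,Y} P(J|V,E,Y)·P(E,Y).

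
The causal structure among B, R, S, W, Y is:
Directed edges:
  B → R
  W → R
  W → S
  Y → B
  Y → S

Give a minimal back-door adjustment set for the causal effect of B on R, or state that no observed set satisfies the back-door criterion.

desc(B)\{B}={R}; candidates ⊆ {S,W,Y}.
∅: B⊥R given ∅ in G with B→· removed — back-door holds.

B→R: minimal back-door set ∅.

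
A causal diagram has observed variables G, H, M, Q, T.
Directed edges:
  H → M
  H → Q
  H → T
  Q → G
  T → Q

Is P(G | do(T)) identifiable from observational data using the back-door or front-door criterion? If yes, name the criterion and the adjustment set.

P(G|do(T)): backdoor, adjust for {H}.

desc(T)\{T}={G,Q}; candidates ⊆ {H,M}.
size 0: {}; under {} T still reaches {G,H,M,Q} ∋ G.
{H}: T⊥G given {H} in G with T→· removed — back-door holds.
P(G|do(T)) = Σ_{H} P(G|T,H)·P(H).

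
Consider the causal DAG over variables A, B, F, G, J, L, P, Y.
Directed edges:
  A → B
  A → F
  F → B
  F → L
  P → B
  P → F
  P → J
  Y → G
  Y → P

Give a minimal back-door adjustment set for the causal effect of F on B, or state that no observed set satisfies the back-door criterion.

desc(F)\{F}={B,L}; candidates ⊆ {A,G,J,P,Y}.
size 0: {}; under {} F still reaches {A,B,G,J,P,Y} ∋ B.
size 1: {A}, {G}, {J} …(+2); under {A} F still reaches {B,G,J,P,Y} ∋ B.
{A,P}: F⊥B given {A,P} in G with F→· removed — back-door holds.

F→B: minimal back-door set {A, P}.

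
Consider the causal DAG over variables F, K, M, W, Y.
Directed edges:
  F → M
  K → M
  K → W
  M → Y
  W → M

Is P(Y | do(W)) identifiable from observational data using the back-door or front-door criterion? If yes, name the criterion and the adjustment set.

desc(W)\{W}={M,Y}; candidates ⊆ {F,K}.
size 0: {}; under {} W still reaches {K,M,Y} ∋ Y.
{K}: W⊥Y given {K} in G with W→· removed — back-door holds.
P(Y|do(W)) = Σ_{K} P(Y|W,K)·P(K).

P(Y|do(W)): backdoor, adjust for {K}.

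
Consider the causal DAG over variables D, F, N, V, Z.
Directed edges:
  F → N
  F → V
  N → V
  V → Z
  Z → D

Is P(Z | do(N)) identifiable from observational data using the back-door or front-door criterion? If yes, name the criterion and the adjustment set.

P(Z|do(N)): backdoor, adjust for {F}.

desc(N)\{N}={D,V,Z}; candidates ⊆ {F}.
size 0: {}; under {} N still reaches {D,F,V,Z} ∋ Z.
{F}: N⊥Z given {F} in G with N→· removed — back-door holds.
P(Z|do(N)) = Σ_{F} P(Z|N,F)·P(F).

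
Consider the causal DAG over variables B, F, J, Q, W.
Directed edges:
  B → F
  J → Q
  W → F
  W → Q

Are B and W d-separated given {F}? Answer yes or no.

Bayes-Ball from B | {F} reaches {Q,W}.
W ∈ reach(B|{F}) ⇒ B ⊥̸ W | {F}.

No — B and W are d-connected given {F}.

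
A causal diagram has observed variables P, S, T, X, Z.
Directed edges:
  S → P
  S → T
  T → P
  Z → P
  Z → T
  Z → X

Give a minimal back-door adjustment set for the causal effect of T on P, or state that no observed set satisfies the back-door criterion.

desc(T)\{T}={P}; candidates ⊆ {S,X,Z}.
size 0: {}; under {} T still reaches {P,S,X,Z} ∋ P.
size 1: {S}, {X}, {Z}; under {S} T still reaches {P,X,Z} ∋ P.
{S,Z}: T⊥P given {S,Z} in G with T→· removed — back-door holds.

T→P: minimal back-door set {S, Z}.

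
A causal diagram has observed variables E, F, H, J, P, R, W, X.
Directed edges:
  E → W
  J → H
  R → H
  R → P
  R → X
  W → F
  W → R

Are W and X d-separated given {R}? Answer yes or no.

Bayes-Ball from W | {R} reaches {E,F}.
X ∉ reach(W|{R}) ⇒ W ⊥ X | {R}.

Yes — W ⊥ X | {R}.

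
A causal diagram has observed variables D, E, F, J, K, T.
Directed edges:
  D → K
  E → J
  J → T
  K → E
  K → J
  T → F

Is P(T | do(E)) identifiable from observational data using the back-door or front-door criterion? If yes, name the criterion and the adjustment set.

P(T|do(E)): backdoor, adjust for {K}.

desc(E)\{E}={F,J,T}; candidates ⊆ {D,K}.
size 0: {}; under {} E still reaches {D,F,J,K,T} ∋ T.
{K}: E⊥T given {K} in G with E→· removed — back-door holds.
P(T|do(E)) = Σ_{K} P(T|E,K)·P(K).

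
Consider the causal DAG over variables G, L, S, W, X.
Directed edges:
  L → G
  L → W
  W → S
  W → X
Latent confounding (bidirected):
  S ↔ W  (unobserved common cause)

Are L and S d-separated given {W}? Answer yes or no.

Bayes-Ball from L | {W} reaches {G,S}.
S ∈ reach(L|{W}) ⇒ L ⊥̸ S | {W}.

No — L and S are d-connected given {W}.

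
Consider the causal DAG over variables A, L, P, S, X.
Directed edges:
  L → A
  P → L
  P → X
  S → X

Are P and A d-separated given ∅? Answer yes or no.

Bayes-Ball from P | ∅ reaches {A,L,X}.
A ∈ reach(P|∅) ⇒ P ⊥̸ A | ∅.

No — P and A are d-connected given ∅.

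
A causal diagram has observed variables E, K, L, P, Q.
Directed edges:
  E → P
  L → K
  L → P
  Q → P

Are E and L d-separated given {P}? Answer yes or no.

No — E and L are d-connected given {P}.

Bayes-Ball from E | {P} reaches {K,L,Q}.
L ∈ reach(E|{P}) ⇒ E ⊥̸ L | {P}.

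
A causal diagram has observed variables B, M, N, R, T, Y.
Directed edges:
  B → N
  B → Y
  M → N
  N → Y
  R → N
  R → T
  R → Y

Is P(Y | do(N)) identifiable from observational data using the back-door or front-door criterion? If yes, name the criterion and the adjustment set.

desc(N)\{N}={Y}; candidates ⊆ {B,M,R,T}.
size 0: {}; under {} N still reaches {B,M,R,T,Y} ∋ Y.
size 1: {B}, {M}, {R} …(+1); under {B} N still reaches {M,R,T,Y} ∋ Y.
{B,R}: N⊥Y given {B,R} in G with N→· removed — back-door holds.
P(Y|do(N)) = Σ_{B,R} P(Y|N,B,R)·P(B,R).

P(Y|do(N)): backdoor, adjust for {B, R}.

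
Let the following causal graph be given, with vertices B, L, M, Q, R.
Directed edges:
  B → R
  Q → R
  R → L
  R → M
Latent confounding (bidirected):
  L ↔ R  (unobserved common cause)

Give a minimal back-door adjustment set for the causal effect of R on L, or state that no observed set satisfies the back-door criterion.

desc(R)\{R}={L,M}; candidates ⊆ {B,Q}.
R↔L: latent back-door arc(s) into R.
size 0: {}; under {} R still reaches {B,L,Q} ∋ L.
size 1: {B}, {Q}; under {B} R still reaches {L,Q} ∋ L.
size 2: {B,Q}; under {B,Q} R still reaches {L} ∋ L.
R↔L cannot be blocked by any observed set — no back-door set.

R→L: no observed back-door set.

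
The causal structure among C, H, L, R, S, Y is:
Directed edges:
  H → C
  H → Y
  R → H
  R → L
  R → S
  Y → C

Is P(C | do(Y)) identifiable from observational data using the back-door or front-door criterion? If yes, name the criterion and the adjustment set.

P(C|do(Y)): backdoor, adjust for {H}.

desc(Y)\{Y}={C}; candidates ⊆ {H,L,R,S}.
size 0: {}; under {} Y still reaches {C,H,L,R,S} ∋ C.
{H}: Y⊥C given {H} in G with Y→· removed — back-door holds.
P(C|do(Y)) = Σ_{H} P(C|Y,H)·P(H).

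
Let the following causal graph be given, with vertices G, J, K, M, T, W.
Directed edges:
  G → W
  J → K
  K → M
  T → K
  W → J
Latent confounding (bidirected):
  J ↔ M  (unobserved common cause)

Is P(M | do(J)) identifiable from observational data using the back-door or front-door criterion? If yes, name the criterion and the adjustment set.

P(M|do(J)): frontdoor, adjust for {K}.

desc(J)\{J}={K,M}; candidates ⊆ {G,T,W}.
J↔M: latent back-door arc(s) into J.
size 0: {}; under {} J still reaches {G,M,W} ∋ M.
size 1: {G}, {T}, {W}; under {G} J still reaches {M,W} ∋ M.
size 2: {G,T}, {G,W}, {T,W}; under {G,T} J still reaches {M,W} ∋ M.
J↔M cannot be blocked by any observed set — no back-door set.
{K}: (i) intercepts every directed J→M path; (ii) no back-door J→{K}; (iii) {J} blocks every back-door {K}→M. Front-door holds.
P(M|do(J)) = Σ_{K} P(K|J) Σ_{J'} P(M|K,J')P(J').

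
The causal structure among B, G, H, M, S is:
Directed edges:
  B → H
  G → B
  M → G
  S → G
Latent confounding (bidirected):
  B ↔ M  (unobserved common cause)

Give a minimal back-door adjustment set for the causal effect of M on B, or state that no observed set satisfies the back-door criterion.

M→B: no observed back-door set.

desc(M)\{M}={B,G,H}; candidates ⊆ {S}.
M↔B: latent back-door arc(s) into M.
size 0: {}; under {} M still reaches {B,H} ∋ B.
size 1: {S}; under {S} M still reaches {B,H} ∋ B.
M↔B cannot be blocked by any observed set — no back-door set.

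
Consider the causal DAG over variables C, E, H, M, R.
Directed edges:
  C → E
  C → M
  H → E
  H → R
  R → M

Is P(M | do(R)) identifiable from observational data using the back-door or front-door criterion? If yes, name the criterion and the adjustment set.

P(M|do(R)): backdoor, adjust for ∅.

desc(R)\{R}={M}; candidates ⊆ {C,E,H}.
∅: R⊥M given ∅ in G with R→· removed — back-door holds.
P(M|do(R)) = P(M|R) — no adjustment needed.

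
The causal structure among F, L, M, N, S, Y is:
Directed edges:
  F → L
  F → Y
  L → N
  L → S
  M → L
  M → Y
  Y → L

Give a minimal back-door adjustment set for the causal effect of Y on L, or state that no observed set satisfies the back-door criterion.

Y→L: minimal back-door set {F, M}.

desc(Y)\{Y}={L,N,S}; candidates ⊆ {F,M}.
size 0: {}; under {} Y still reaches {F,L,M,N,S} ∋ L.
size 1: {F}, {M}; under {F} Y still reaches {L,M,N,S} ∋ L.
{F,M}: Y⊥L given {F,M} in G with Y→· removed — back-door holds.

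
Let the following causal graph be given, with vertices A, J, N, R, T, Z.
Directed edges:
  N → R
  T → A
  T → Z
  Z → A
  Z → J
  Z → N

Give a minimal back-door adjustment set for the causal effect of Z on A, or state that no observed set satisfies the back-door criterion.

desc(Z)\{Z}={A,J,N,R}; candidates ⊆ {T}.
size 0: {}; under {} Z still reaches {A,T} ∋ A.
{T}: Z⊥A given {T} in G with Z→· removed — back-door holds.

Z→A: minimal back-door set {T}.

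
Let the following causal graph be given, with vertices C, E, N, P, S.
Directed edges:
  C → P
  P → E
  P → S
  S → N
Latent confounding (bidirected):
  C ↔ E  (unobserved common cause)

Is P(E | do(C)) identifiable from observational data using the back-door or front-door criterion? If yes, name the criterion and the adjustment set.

P(E|do(C)): frontdoor, adjust for {P}.

desc(C)\{C}={E,N,P,S}; candidates ⊆ {—}.
C↔E: latent back-door arc(s) into C.
size 0: {}; under {} C still reaches {E} ∋ E.
C↔E cannot be blocked by any observed set — no back-door set.
{P}: (i) intercepts every directed C→E path; (ii) no back-door C→{P}; (iii) {C} blocks every back-door {P}→E. Front-door holds.
P(E|do(C)) = Σ_{P} P(P|C) Σ_{C'} P(E|P,C')P(C').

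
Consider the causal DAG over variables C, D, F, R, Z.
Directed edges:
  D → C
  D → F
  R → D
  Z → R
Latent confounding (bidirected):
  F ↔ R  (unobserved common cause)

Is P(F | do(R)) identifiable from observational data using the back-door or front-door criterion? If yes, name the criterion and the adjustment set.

desc(R)\{R}={C,D,F}; candidates ⊆ {Z}.
R↔F: latent back-door arc(s) into R.
size 0: {}; under {} R still reaches {F,Z} ∋ F.
size 1: {Z}; under {Z} R still reaches {F} ∋ F.
R↔F cannot be blocked by any observed set — no back-door set.
{D}: (i) intercepts every directed R→F path; (ii) no back-door R→{D}; (iii) {R} blocks every back-door {D}→F. Front-door holds.
P(F|do(R)) = Σ_{D} P(D|R) Σ_{R'} P(F|D,R')P(R').

P(F|do(R)): frontdoor, adjust for {D}.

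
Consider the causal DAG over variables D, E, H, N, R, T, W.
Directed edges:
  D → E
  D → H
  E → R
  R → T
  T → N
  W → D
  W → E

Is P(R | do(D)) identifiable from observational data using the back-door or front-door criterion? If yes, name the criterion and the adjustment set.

P(R|do(D)): backdoor, adjust for {W}.

desc(D)\{D}={E,H,N,R,T}; candidates ⊆ {W}.
size 0: {}; under {} D still reaches {E,N,R,T,W} ∋ R.
{W}: D⊥R given {W} in G with D→· removed — back-door holds.
P(R|do(D)) = Σ_{W} P(R|D,W)·P(W).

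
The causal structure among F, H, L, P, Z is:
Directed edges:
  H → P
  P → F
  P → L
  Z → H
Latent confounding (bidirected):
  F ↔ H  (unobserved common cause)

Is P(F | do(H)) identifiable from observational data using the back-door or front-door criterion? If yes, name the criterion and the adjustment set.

P(F|do(H)): frontdoor, adjust for {P}.

desc(H)\{H}={F,L,P}; candidates ⊆ {Z}.
H↔F: latent back-door arc(s) into H.
size 0: {}; under {} H still reaches {F,Z} ∋ F.
size 1: {Z}; under {Z} H still reaches {F} ∋ F.
H↔F cannot be blocked by any observed set — no back-door set.
{P}: (i) intercepts every directed H→F path; (ii) no back-door H→{P}; (iii) {H} blocks every back-door {P}→F. Front-door holds.
P(F|do(H)) = Σ_{P} P(P|H) Σ_{H'} P(F|P,H')P(H').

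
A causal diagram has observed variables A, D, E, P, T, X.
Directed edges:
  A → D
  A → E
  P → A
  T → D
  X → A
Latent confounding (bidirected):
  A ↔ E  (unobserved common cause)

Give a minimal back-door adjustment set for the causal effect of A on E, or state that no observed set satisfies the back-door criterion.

desc(A)\{A}={D,E}; candidates ⊆ {P,T,X}.
A↔E: latent back-door arc(s) into A.
size 0: {}; under {} A still reaches {E,P,X} ∋ E.
size 1: {P}, {T}, {X}; under {P} A still reaches {E,X} ∋ E.
size 2: {P,T}, {P,X}, {T,X}; under {P,T} A still reaches {E,X} ∋ E.
A↔E cannot be blocked by any observed set — no back-door set.

A→E: no observed back-door set.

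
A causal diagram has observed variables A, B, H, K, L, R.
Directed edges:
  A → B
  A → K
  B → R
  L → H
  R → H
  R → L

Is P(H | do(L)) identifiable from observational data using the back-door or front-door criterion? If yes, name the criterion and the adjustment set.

P(H|do(L)): backdoor, adjust for {R}.

desc(L)\{L}={H}; candidates ⊆ {A,B,K,R}.
size 0: {}; under {} L still reaches {A,B,H,K,R} ∋ H.
{R}: L⊥H given {R} in G with L→· removed — back-door holds.
P(H|do(L)) = Σ_{R} P(H|L,R)·P(R).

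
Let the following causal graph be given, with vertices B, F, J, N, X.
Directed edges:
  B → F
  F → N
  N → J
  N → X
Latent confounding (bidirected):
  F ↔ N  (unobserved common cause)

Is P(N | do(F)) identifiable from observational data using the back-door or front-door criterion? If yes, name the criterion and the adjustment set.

P(N|do(F)): not identifiable (no BD/FD set).

desc(F)\{F}={J,N,X}; candidates ⊆ {B}.
F↔N: latent back-door arc(s) into F.
size 0: {}; under {} F still reaches {B,J,N,X} ∋ N.
size 1: {B}; under {B} F still reaches {J,N,X} ∋ N.
F↔N cannot be blocked by any observed set — no back-door set.
No mediator lies on a directed F→…→N path.
Neither criterion identifies P(N|do(F)) in this graph.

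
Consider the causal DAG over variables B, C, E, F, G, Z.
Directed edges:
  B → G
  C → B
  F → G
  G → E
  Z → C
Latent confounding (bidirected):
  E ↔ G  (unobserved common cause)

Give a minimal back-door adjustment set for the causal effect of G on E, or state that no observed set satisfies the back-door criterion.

G→E: no observed back-door set.

desc(G)\{G}={E}; candidates ⊆ {B,C,F,Z}.
G↔E: latent back-door arc(s) into G.
size 0: {}; under {} G still reaches {B,C,E,F,Z} ∋ E.
size 1: {B}, {C}, {F} …(+1); under {B} G still reaches {E,F} ∋ E.
size 2: {B,C}, {B,F}, {B,Z} …(+3); under {B,C} G still reaches {E,F} ∋ E.
G↔E cannot be blocked by any observed set — no back-door set.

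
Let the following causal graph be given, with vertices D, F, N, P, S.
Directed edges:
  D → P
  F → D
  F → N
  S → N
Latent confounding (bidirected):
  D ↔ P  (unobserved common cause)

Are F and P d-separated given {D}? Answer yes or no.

No — F and P are d-connected given {D}.

Bayes-Ball from F | {D} reaches {N,P}.
P ∈ reach(F|{D}) ⇒ F ⊥̸ P | {D}.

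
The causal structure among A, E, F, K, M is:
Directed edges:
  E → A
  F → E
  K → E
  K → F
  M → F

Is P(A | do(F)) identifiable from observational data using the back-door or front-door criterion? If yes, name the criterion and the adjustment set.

desc(F)\{F}={A,E}; candidates ⊆ {K,M}.
size 0: {}; under {} F still reaches {A,E,K,M} ∋ A.
{K}: F⊥A given {K} in G with F→· removed — back-door holds.
P(A|do(F)) = Σ_{K} P(A|F,K)·P(K).

P(A|do(F)): backdoor, adjust for {K}.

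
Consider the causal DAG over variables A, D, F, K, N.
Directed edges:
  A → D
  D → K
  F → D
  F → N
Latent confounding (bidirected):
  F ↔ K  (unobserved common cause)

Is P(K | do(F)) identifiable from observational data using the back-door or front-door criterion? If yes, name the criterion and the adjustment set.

desc(F)\{F}={D,K,N}; candidates ⊆ {A}.
F↔K: latent back-door arc(s) into F.
size 0: {}; under {} F still reaches {K} ∋ K.
size 1: {A}; under {A} F still reaches {K} ∋ K.
F↔K cannot be blocked by any observed set — no back-door set.
{D}: (i) intercepts every directed F→K path; (ii) no back-door F→{D}; (iii) {F} blocks every back-door {D}→K. Front-door holds.
P(K|do(F)) = Σ_{D} P(D|F) Σ_{F'} P(K|D,F')P(F').

P(K|do(F)): frontdoor, adjust for {D}.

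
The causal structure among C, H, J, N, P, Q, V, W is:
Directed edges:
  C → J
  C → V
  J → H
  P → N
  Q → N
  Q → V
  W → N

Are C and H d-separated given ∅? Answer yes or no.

No — C and H are d-connected given ∅.

Bayes-Ball from C | ∅ reaches {H,J,V}.
H ∈ reach(C|∅) ⇒ C ⊥̸ H | ∅.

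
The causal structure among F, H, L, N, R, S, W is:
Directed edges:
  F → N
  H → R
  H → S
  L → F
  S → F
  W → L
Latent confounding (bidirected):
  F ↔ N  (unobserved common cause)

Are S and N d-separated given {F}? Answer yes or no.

Bayes-Ball from S | {F} reaches {H,L,N,R,W}.
N ∈ reach(S|{F}) ⇒ S ⊥̸ N | {F}.

No — S and N are d-connected given {F}.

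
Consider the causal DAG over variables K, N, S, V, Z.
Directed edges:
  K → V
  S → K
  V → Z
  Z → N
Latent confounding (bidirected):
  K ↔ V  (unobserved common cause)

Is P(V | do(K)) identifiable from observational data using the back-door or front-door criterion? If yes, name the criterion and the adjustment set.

P(V|do(K)): not identifiable (no BD/FD set).

desc(K)\{K}={N,V,Z}; candidates ⊆ {S}.
K↔V: latent back-door arc(s) into K.
size 0: {}; under {} K still reaches {N,S,V,Z} ∋ V.
size 1: {S}; under {S} K still reaches {N,V,Z} ∋ V.
K↔V cannot be blocked by any observed set — no back-door set.
No mediator lies on a directed K→…→V path.
Neither criterion identifies P(V|do(K)) in this graph.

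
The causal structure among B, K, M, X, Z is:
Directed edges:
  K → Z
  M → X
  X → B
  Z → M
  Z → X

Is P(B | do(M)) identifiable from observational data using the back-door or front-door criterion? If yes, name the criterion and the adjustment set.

P(B|do(M)): backdoor, adjust for {Z}.

desc(M)\{M}={B,X}; candidates ⊆ {K,Z}.
size 0: {}; under {} M still reaches {B,K,X,Z} ∋ B.
{Z}: M⊥B given {Z} in G with M→· removed — back-door holds.
P(B|do(M)) = Σ_{Z} P(B|M,Z)·P(Z).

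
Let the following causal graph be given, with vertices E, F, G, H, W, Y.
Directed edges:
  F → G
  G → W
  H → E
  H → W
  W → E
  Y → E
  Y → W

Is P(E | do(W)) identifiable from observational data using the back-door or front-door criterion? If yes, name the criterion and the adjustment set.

P(E|do(W)): backdoor, adjust for {H, Y}.

desc(W)\{W}={E}; candidates ⊆ {F,G,H,Y}.
size 0: {}; under {} W still reaches {E,F,G,H,Y} ∋ E.
size 1: {F}, {G}, {H} …(+1); under {F} W still reaches {E,G,H,Y} ∋ E.
{H,Y}: W⊥E given {H,Y} in G with W→· removed — back-door holds.
P(E|do(W)) = Σ_{H,Y} P(E|W,H,Y)·P(H,Y).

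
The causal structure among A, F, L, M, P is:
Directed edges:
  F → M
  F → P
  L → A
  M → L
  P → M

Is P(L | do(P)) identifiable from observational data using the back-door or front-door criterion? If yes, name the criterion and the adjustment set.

desc(P)\{P}={A,L,M}; candidates ⊆ {F}.
size 0: {}; under {} P still reaches {A,F,L,M} ∋ L.
{F}: P⊥L given {F} in G with P→· removed — back-door holds.
P(L|do(P)) = Σ_{F} P(L|P,F)·P(F).

P(L|do(P)): backdoor, adjust for {F}.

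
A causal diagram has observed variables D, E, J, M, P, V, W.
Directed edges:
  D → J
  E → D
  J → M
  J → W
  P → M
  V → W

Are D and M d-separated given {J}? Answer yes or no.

Bayes-Ball from D | {J} reaches {E}.
M ∉ reach(D|{J}) ⇒ D ⊥ M | {J}.

Yes — D ⊥ M | {J}.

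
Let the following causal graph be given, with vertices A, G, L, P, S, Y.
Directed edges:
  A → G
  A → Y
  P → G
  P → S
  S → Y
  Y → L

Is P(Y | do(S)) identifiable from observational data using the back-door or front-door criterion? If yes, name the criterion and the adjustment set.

desc(S)\{S}={L,Y}; candidates ⊆ {A,G,P}.
∅: S⊥Y given ∅ in G with S→· removed — back-door holds.
P(Y|do(S)) = P(Y|S) — no adjustment needed.

P(Y|do(S)): backdoor, adjust for ∅.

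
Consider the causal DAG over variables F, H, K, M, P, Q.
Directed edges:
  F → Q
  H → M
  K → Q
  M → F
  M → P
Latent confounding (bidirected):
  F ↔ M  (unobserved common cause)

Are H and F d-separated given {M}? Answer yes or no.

Bayes-Ball from H | {M} reaches {F,Q}.
F ∈ reach(H|{M}) ⇒ H ⊥̸ F | {M}.

No — H and F are d-connected given {M}.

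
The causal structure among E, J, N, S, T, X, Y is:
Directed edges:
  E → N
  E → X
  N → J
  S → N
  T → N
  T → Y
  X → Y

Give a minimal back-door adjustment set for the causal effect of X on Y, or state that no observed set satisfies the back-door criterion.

desc(X)\{X}={Y}; candidates ⊆ {E,J,N,S,T}.
∅: X⊥Y given ∅ in G with X→· removed — back-door holds.

X→Y: minimal back-door set ∅.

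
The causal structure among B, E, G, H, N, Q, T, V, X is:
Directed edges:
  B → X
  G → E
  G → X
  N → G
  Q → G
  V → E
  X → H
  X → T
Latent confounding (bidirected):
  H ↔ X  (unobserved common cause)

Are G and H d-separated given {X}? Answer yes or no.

No — G and H are d-connected given {X}.

Bayes-Ball from G | {X} reaches {B,E,H,N,Q}.
H ∈ reach(G|{X}) ⇒ G ⊥̸ H | {X}.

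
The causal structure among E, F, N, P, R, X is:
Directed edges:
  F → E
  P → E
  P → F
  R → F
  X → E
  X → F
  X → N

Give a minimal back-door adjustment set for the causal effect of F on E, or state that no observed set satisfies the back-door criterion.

F→E: minimal back-door set {P, X}.

desc(F)\{F}={E}; candidates ⊆ {N,P,R,X}.
size 0: {}; under {} F still reaches {E,N,P,R,X} ∋ E.
size 1: {N}, {P}, {R} …(+1); under {N} F still reaches {E,P,R,X} ∋ E.
{P,X}: F⊥E given {P,X} in G with F→· removed — back-door holds.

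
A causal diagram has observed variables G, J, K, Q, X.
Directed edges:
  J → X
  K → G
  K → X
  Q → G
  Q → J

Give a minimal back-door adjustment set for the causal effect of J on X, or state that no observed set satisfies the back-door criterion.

desc(J)\{J}={X}; candidates ⊆ {G,K,Q}.
∅: J⊥X given ∅ in G with J→· removed — back-door holds.

J→X: minimal back-door set ∅.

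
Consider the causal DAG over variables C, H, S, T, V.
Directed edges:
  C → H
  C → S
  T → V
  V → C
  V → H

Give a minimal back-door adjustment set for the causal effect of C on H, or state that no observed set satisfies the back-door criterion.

desc(C)\{C}={H,S}; candidates ⊆ {T,V}.
size 0: {}; under {} C still reaches {H,T,V} ∋ H.
{V}: C⊥H given {V} in G with C→· removed — back-door holds.

C→H: minimal back-door set {V}.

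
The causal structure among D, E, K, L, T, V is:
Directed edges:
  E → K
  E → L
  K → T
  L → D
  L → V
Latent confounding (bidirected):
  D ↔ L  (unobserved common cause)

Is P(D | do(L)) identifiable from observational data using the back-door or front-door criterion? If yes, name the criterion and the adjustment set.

P(D|do(L)): not identifiable (no BD/FD set).

desc(L)\{L}={D,V}; candidates ⊆ {E,K,T}.
L↔D: latent back-door arc(s) into L.
size 0: {}; under {} L still reaches {D,E,K,T} ∋ D.
size 1: {E}, {K}, {T}; under {E} L still reaches {D} ∋ D.
size 2: {E,K}, {E,T}, {K,T}; under {E,K} L still reaches {D} ∋ D.
L↔D cannot be blocked by any observed set — no back-door set.
No mediator lies on a directed L→…→D path.
Neither criterion identifies P(D|do(L)) in this graph.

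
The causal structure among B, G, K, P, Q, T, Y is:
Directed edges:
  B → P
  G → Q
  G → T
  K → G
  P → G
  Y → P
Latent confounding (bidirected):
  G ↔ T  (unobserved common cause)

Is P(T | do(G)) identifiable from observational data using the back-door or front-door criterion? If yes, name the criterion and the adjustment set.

P(T|do(G)): not identifiable (no BD/FD set).

desc(G)\{G}={Q,T}; candidates ⊆ {B,K,P,Y}.
G↔T: latent back-door arc(s) into G.
size 0: {}; under {} G still reaches {B,K,P,T,Y} ∋ T.
size 1: {B}, {K}, {P} …(+1); under {B} G still reaches {K,P,T,Y} ∋ T.
size 2: {B,K}, {B,P}, {B,Y} …(+3); under {B,K} G still reaches {P,T,Y} ∋ T.
G↔T cannot be blocked by any observed set — no back-door set.
No mediator lies on a directed G→…→T path.
Neither criterion identifies P(T|do(G)) in this graph.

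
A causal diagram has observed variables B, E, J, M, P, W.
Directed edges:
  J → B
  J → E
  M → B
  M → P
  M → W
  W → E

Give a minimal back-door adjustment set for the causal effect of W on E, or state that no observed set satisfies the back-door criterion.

desc(W)\{W}={E}; candidates ⊆ {B,J,M,P}.
∅: W⊥E given ∅ in G with W→· removed — back-door holds.

W→E: minimal back-door set ∅.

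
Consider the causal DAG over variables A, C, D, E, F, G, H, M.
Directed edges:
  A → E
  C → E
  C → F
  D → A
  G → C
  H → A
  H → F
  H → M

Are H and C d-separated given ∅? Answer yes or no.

Bayes-Ball from H | ∅ reaches {A,E,F,M}.
C ∉ reach(H|∅) ⇒ H ⊥ C | ∅.

Yes — H ⊥ C | ∅.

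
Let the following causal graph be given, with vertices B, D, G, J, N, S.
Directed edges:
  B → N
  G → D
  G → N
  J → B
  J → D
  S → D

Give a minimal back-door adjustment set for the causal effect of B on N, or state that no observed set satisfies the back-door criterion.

B→N: minimal back-door set ∅.

desc(B)\{B}={N}; candidates ⊆ {D,G,J,S}.
∅: B⊥N given ∅ in G with B→· removed — back-door holds.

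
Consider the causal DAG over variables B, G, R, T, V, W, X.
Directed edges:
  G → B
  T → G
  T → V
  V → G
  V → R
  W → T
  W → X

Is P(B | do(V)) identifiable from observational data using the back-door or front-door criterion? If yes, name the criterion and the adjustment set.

desc(V)\{V}={B,G,R}; candidates ⊆ {T,W,X}.
size 0: {}; under {} V still reaches {B,G,T,W,X} ∋ B.
{T}: V⊥B given {T} in G with V→· removed — back-door holds.
P(B|do(V)) = Σ_{T} P(B|V,T)·P(T).

P(B|do(V)): backdoor, adjust for {T}.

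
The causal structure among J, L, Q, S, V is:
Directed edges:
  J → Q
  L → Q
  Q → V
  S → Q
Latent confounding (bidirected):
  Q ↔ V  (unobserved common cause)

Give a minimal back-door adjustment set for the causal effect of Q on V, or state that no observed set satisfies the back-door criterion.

desc(Q)\{Q}={V}; candidates ⊆ {J,L,S}.
Q↔V: latent back-door arc(s) into Q.
size 0: {}; under {} Q still reaches {J,L,S,V} ∋ V.
size 1: {J}, {L}, {S}; under {J} Q still reaches {L,S,V} ∋ V.
size 2: {J,L}, {J,S}, {L,S}; under {J,L} Q still reaches {S,V} ∋ V.
Q↔V cannot be blocked by any observed set — no back-door set.

Q→V: no observed back-door set.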